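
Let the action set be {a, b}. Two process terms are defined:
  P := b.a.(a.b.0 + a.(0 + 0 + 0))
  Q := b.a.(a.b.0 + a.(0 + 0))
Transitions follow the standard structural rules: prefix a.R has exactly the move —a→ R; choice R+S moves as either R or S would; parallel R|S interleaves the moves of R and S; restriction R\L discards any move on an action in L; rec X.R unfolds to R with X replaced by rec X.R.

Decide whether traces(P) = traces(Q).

traces(P) = traces(Q)

Reachable graph of P (6 states):
  u0 = b.a.(a.b.0 + a.(0 + 0 + 0)) :: --b--▸ u1
  u1 = a.(a.b.0 + a.(0 + 0 + 0)) :: --a--▸ u2
  u2 = a.b.0 + a.(0 + 0 + 0) :: --a--▸ u3, --a--▸ u4
  u3 = 0 + 0 + 0 :: ·
  u4 = b.0 :: --b--▸ u5
  u5 = 0 :: ·
Reachable graph of Q (6 states):
  v0 = b.a.(a.b.0 + a.(0 + 0)) :: --b--▸ v1
  v1 = a.(a.b.0 + a.(0 + 0)) :: --a--▸ v2
  v2 = a.b.0 + a.(0 + 0) :: --a--▸ v3, --a--▸ v4
  v3 = 0 + 0 :: ·
  v4 = b.0 :: --b--▸ v5
  v5 = 0 :: ·
Partition-refinement fixed point:
  B0 = {u0, v0}
  B1 = {u1, v1}
  B2 = {u2, v2}
  B3 = {u4, v4}
  B4 = {u3, u5, v3, v5}
u0 ∈ B0, v0 ∈ B0 → same block
Bisimilar ⇒ trace-equivalent.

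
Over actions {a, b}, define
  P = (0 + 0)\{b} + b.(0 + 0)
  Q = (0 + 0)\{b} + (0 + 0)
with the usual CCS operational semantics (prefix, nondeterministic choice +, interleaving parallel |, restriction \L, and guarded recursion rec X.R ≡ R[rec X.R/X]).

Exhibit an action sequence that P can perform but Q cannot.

P's transition system — 2 states:
  m0 = (0 + 0)\{b} + b.(0 + 0) :: =b=> m1
  m1 = 0 + 0 :: (no moves)
Q's transition system — 1 states:
  n0 = (0 + 0)\{b} + (0 + 0) :: (no moves)
Run σ = ⟨b⟩ on P: start {m0}
  step 1 (b): {m1}
  — P admits the full trace.
Run σ = ⟨b⟩ on Q: start {n0}
  step 1 (b): no successor for Q

b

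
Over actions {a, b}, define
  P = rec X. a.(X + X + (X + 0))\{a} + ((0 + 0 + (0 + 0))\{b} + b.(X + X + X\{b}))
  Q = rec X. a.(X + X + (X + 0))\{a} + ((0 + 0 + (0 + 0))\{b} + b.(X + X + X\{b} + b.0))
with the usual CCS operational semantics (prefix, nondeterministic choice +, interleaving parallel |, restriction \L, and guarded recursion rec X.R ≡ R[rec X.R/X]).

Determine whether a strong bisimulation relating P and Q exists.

P's transition system — 5 states:
  u0 = rec X. a.(X + X + (X + 0))\{a} + ((0 + 0 + (0 + 0))\{b} + b.(X + X + X\{b})) ⊢ —a→ u1, —b→ u2
  u1 = ((rec X. a.(X + X + (X + 0))\{a} + ((0 + 0 + (0 + 0))\{b} + b.(X + X + X\{b}))) + (rec X. a.(X + X + (X + 0))\{a} + ((0 + 0 + (0 + 0))\{b} + b.(X + X + X\{b}))) + ((rec X. a.(X + X + (X + 0))\{a} + ((0 + 0 + (0 + 0))\{b} + b.(X + X + X\{b}))) + 0))\{a} ⊢ —b→ u3
  u2 = (rec X. a.(X + X + (X + 0))\{a} + ((0 + 0 + (0 + 0))\{b} + b.(X + X + X\{b}))) + (rec X. a.(X + X + (X + 0))\{a} + ((0 + 0 + (0 + 0))\{b} + b.(X + X + X\{b}))) + (rec X. a.(X + X + (X + 0))\{a} + ((0 + 0 + (0 + 0))\{b} + b.(X + X + X\{b})))\{b} ⊢ —a→ u1, —a→ u4, —b→ u2
  u3 = ((rec X. a.(X + X + (X + 0))\{a} + ((0 + 0 + (0 + 0))\{b} + b.(X + X + X\{b}))) + (rec X. a.(X + X + (X + 0))\{a} + ((0 + 0 + (0 + 0))\{b} + b.(X + X + X\{b}))) + (rec X. a.(X + X + (X + 0))\{a} + ((0 + 0 + (0 + 0))\{b} + b.(X + X + X\{b})))\{b})\{a} ⊢ —b→ u3
  u4 = ((rec X. a.(X + X + (X + 0))\{a} + ((0 + 0 + (0 + 0))\{b} + b.(X + X + X\{b}))) + (rec X. a.(X + X + (X + 0))\{a} + ((0 + 0 + (0 + 0))\{b} + b.(X + X + X\{b}))) + ((rec X. a.(X + X + (X + 0))\{a} + ((0 + 0 + (0 + 0))\{b} + b.(X + X + X\{b}))) + 0))\{a}\{b} ⊢ stopped
Q's transition system — 7 states:
  v0 = rec X. a.(X + X + (X + 0))\{a} + ((0 + 0 + (0 + 0))\{b} + b.(X + X + X\{b} + b.0)) ⊢ —a→ v1, —b→ v2
  v1 = ((rec X. a.(X + X + (X + 0))\{a} + ((0 + 0 + (0 + 0))\{b} + b.(X + X + X\{b} + b.0))) + (rec X. a.(X + X + (X + 0))\{a} + ((0 + 0 + (0 + 0))\{b} + b.(X + X + X\{b} + b.0))) + ((rec X. a.(X + X + (X + 0))\{a} + ((0 + 0 + (0 + 0))\{b} + b.(X + X + X\{b} + b.0))) + 0))\{a} ⊢ —b→ v3
  v2 = (rec X. a.(X + X + (X + 0))\{a} + ((0 + 0 + (0 + 0))\{b} + b.(X + X + X\{b} + b.0))) + (rec X. a.(X + X + (X + 0))\{a} + ((0 + 0 + (0 + 0))\{b} + b.(X + X + X\{b} + b.0))) + (rec X. a.(X + X + (X + 0))\{a} + ((0 + 0 + (0 + 0))\{b} + b.(X + X + X\{b} + b.0)))\{b} + b.0 ⊢ —a→ v1, —a→ v4, —b→ v2, —b→ v5
  v3 = ((rec X. a.(X + X + (X + 0))\{a} + ((0 + 0 + (0 + 0))\{b} + b.(X + X + X\{b} + b.0))) + (rec X. a.(X + X + (X + 0))\{a} + ((0 + 0 + (0 + 0))\{b} + b.(X + X + X\{b} + b.0))) + (rec X. a.(X + X + (X + 0))\{a} + ((0 + 0 + (0 + 0))\{b} + b.(X + X + X\{b} + b.0)))\{b} + b.0)\{a} ⊢ —b→ v3, —b→ v6
  v4 = ((rec X. a.(X + X + (X + 0))\{a} + ((0 + 0 + (0 + 0))\{b} + b.(X + X + X\{b} + b.0))) + (rec X. a.(X + X + (X + 0))\{a} + ((0 + 0 + (0 + 0))\{b} + b.(X + X + X\{b} + b.0))) + ((rec X. a.(X + X + (X + 0))\{a} + ((0 + 0 + (0 + 0))\{b} + b.(X + X + X\{b} + b.0))) + 0))\{a}\{b} ⊢ stopped
  v5 = 0 ⊢ stopped
  v6 = 0\{a} ⊢ stopped
Bisimilarity quotient blocks:
  B0 = {u0}
  B1 = {u1, u3}
  B2 = {u2}
  B3 = {u4, v4, v5, v6}
  B4 = {v0}
  B5 = {v1}
  B6 = {v3}
  B7 = {v2}
u0 ∈ B0, v0 ∈ B4 → different blocks

P ≁ Q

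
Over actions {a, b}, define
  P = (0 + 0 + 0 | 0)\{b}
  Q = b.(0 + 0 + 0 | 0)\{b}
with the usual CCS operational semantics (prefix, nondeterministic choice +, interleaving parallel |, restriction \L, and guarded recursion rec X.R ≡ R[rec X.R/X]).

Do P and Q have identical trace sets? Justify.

Reachable graph of P (1 states):
  m0 = (0 + 0 + 0 | 0)\{b} | ·
Reachable graph of Q (2 states):
  n0 = b.(0 + 0 + 0 | 0)\{b} | —b→ n1
  n1 = (0 + 0 + 0 | 0)\{b} | ·
Executing b from Q (initial set {n0}):
  step 1 (b): {n1}
  — Q admits the full trace.
Executing b from P (initial set {m0}):
  step 1 (b): ∅ (P stuck)

trace-distinct — witness ⟨b⟩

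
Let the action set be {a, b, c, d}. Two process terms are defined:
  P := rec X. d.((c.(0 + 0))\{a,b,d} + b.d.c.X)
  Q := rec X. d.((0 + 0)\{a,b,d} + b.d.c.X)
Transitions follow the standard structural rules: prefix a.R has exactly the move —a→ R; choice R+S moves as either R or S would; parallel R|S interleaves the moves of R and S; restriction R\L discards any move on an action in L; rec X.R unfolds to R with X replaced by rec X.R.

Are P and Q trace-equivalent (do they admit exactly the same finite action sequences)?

trace-distinct — witness ⟨dc⟩

Reachable graph of P (5 states):
  u0 = rec X. d.((c.(0 + 0))\{a,b,d} + b.d.c.X) has moves ··d··> u1
  u1 = (c.(0 + 0))\{a,b,d} + b.d.c.(rec X. d.((c.(0 + 0))\{a,b,d} + b.d.c.X)) has moves ··b··> u2, ··c··> u3
  u2 = d.c.(rec X. d.((c.(0 + 0))\{a,b,d} + b.d.c.X)) has moves ··d··> u4
  u3 = (0 + 0)\{a,b,d} has moves (no moves)
  u4 = c.(rec X. d.((c.(0 + 0))\{a,b,d} + b.d.c.X)) has moves ··c··> u0
Reachable graph of Q (4 states):
  v0 = rec X. d.((0 + 0)\{a,b,d} + b.d.c.X) has moves ··d··> v1
  v1 = (0 + 0)\{a,b,d} + b.d.c.(rec X. d.((0 + 0)\{a,b,d} + b.d.c.X)) has moves ··b··> v2
  v2 = d.c.(rec X. d.((0 + 0)\{a,b,d} + b.d.c.X)) has moves ··d··> v3
  v3 = c.(rec X. d.((0 + 0)\{a,b,d} + b.d.c.X)) has moves ··c··> v0
Executing dc from P (initial set {u0}):
  after d @ step 1: {u1}
  after c @ step 2: {u3}
  ✓ P
Executing dc from Q (initial set {v0}):
  after d @ step 1: {v1}
  after c @ step 2: no successor for Q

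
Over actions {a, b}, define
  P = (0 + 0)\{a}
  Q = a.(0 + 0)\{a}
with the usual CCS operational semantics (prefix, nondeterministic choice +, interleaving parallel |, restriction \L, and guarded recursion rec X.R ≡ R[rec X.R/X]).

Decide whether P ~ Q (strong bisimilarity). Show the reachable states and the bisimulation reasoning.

Reachable graph of P (1 states):
  u0 = (0 + 0)\{a} has moves stopped
Reachable graph of Q (2 states):
  v0 = a.(0 + 0)\{a} has moves ··a··> v1
  v1 = (0 + 0)\{a} has moves stopped
Coarsest stable partition (strong bisimilarity classes):
  B0 = {u0, v1}
  B1 = {v0}
u0 ∈ B0, v0 ∈ B1 → different blocks

NO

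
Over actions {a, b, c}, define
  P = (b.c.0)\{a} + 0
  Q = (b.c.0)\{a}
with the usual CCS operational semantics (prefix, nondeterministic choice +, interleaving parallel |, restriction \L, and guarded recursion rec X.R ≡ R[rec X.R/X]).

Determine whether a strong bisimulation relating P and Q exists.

Reachable graph of P (3 states):
  p0 = (b.c.0)\{a} + 0 → --b--▸ p1
  p1 = (c.0)\{a} → --c--▸ p2
  p2 = 0\{a} → (no moves)
Reachable graph of Q (3 states):
  q0 = (b.c.0)\{a} → --b--▸ q1
  q1 = (c.0)\{a} → --c--▸ q2
  q2 = 0\{a} → (no moves)
Bisimilarity quotient blocks:
  B0 = {p0, q0}
  B1 = {p1, q1}
  B2 = {p2, q2}
p0 ∈ B0, q0 ∈ B0 → same block

YES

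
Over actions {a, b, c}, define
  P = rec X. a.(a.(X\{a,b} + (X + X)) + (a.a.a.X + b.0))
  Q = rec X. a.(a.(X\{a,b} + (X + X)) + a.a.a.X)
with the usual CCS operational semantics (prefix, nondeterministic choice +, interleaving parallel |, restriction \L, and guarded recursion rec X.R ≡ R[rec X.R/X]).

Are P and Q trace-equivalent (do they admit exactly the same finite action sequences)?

LTS(P): 6 reachable states
  m0 = rec X. a.(a.(X\{a,b} + (X + X)) + (a.a.a.X + b.0)) :: -a-> m1
  m1 = a.((rec X. a.(a.(X\{a,b} + (X + X)) + (a.a.a.X + b.0)))\{a,b} + ((rec X. a.(a.(X\{a,b} + (X + X)) + (a.a.a.X + b.0))) + (rec X. a.(a.(X\{a,b} + (X + X)) + (a.a.a.X + b.0))))) + (a.a.a.(rec X. a.(a.(X\{a,b} + (X + X)) + (a.a.a.X + b.0))) + b.0) :: -a-> m2, -a-> m3, -b-> m4
  m2 = (rec X. a.(a.(X\{a,b} + (X + X)) + (a.a.a.X + b.0)))\{a,b} + ((rec X. a.(a.(X\{a,b} + (X + X)) + (a.a.a.X + b.0))) + (rec X. a.(a.(X\{a,b} + (X + X)) + (a.a.a.X + b.0)))) :: -a-> m1
  m3 = a.a.(rec X. a.(a.(X\{a,b} + (X + X)) + (a.a.a.X + b.0))) :: -a-> m5
  m4 = 0 :: ∅
  m5 = a.(rec X. a.(a.(X\{a,b} + (X + X)) + (a.a.a.X + b.0))) :: -a-> m0
LTS(Q): 5 reachable states
  n0 = rec X. a.(a.(X\{a,b} + (X + X)) + a.a.a.X) :: -a-> n1
  n1 = a.((rec X. a.(a.(X\{a,b} + (X + X)) + a.a.a.X))\{a,b} + ((rec X. a.(a.(X\{a,b} + (X + X)) + a.a.a.X)) + (rec X. a.(a.(X\{a,b} + (X + X)) + a.a.a.X)))) + a.a.a.(rec X. a.(a.(X\{a,b} + (X + X)) + a.a.a.X)) :: -a-> n2, -a-> n3
  n2 = (rec X. a.(a.(X\{a,b} + (X + X)) + a.a.a.X))\{a,b} + ((rec X. a.(a.(X\{a,b} + (X + X)) + a.a.a.X)) + (rec X. a.(a.(X\{a,b} + (X + X)) + a.a.a.X))) :: -a-> n1
  n3 = a.a.(rec X. a.(a.(X\{a,b} + (X + X)) + a.a.a.X)) :: -a-> n4
  n4 = a.(rec X. a.(a.(X\{a,b} + (X + X)) + a.a.a.X)) :: -a-> n0
Trace ⟨ab⟩ through P, begin at {m0}:
  step 1 (a): {m1}
  step 2 (b): {m4}
  ✓ P
Trace ⟨ab⟩ through Q, begin at {n0}:
  step 1 (a): {n1}
  step 2 (b): no successor for Q

NO — witness ⟨ab⟩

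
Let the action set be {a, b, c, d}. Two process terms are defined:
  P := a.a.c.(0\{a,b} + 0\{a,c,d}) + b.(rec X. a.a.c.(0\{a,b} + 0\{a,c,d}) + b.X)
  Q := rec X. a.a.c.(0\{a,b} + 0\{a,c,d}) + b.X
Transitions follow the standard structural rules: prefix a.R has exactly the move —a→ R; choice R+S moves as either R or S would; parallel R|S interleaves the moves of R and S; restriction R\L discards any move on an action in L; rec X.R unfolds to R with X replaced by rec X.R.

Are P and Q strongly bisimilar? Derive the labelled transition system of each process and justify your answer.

bisimilar

P's transition system — 5 states:
  s0 = a.a.c.(0\{a,b} + 0\{a,c,d}) + b.(rec X. a.a.c.(0\{a,b} + 0\{a,c,d}) + b.X) → ··a··> s1, ··b··> s2
  s1 = a.c.(0\{a,b} + 0\{a,c,d}) → ··a··> s3
  s2 = rec X. a.a.c.(0\{a,b} + 0\{a,c,d}) + b.X → ··a··> s1, ··b··> s2
  s3 = c.(0\{a,b} + 0\{a,c,d}) → ··c··> s4
  s4 = 0\{a,b} + 0\{a,c,d} → (no moves)
Q's transition system — 4 states:
  t0 = rec X. a.a.c.(0\{a,b} + 0\{a,c,d}) + b.X → ··a··> t1, ··b··> t0
  t1 = a.c.(0\{a,b} + 0\{a,c,d}) → ··a··> t2
  t2 = c.(0\{a,b} + 0\{a,c,d}) → ··c··> t3
  t3 = 0\{a,b} + 0\{a,c,d} → (no moves)
Partition-refinement fixed point:
  B0 = {s0, s2, t0}
  B1 = {s1, t1}
  B2 = {s3, t2}
  B3 = {s4, t3}
s0 ∈ B0, t0 ∈ B0 → same block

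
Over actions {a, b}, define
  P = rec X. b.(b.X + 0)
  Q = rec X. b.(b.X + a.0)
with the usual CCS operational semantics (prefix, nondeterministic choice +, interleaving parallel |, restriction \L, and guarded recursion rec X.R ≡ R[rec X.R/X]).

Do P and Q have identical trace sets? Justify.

P's transition system — 2 states:
  p0 = rec X. b.(b.X + 0) has moves --b--▸ p1
  p1 = b.(rec X. b.(b.X + 0)) + 0 has moves --b--▸ p0
Q's transition system — 3 states:
  q0 = rec X. b.(b.X + a.0) has moves --b--▸ q1
  q1 = b.(rec X. b.(b.X + a.0)) + a.0 has moves --a--▸ q2, --b--▸ q0
  q2 = 0 has moves (no moves)
Run σ = ⟨ba⟩ on Q: start {q0}
  after b @ step 1: {q1}
  after a @ step 2: {q2}
  — Q admits the full trace.
Run σ = ⟨ba⟩ on P: start {p0}
  after b @ step 1: {p1}
  after a @ step 2: ∅  — P cannot continue

trace-distinct — witness ⟨ba⟩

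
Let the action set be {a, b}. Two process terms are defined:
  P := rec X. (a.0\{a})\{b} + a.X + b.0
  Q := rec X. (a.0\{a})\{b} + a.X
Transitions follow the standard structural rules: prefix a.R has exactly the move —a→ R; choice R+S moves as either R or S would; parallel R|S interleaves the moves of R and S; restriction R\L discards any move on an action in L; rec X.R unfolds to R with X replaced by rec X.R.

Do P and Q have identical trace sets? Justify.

LTS(P): 3 reachable states
  m0 = rec X. (a.0\{a})\{b} + a.X + b.0 → ··a··> m0, ··a··> m1, ··b··> m2
  m1 = 0\{a}\{b} → ∅
  m2 = 0 → ∅
LTS(Q): 2 reachable states
  n0 = rec X. (a.0\{a})\{b} + a.X → ··a··> n0, ··a··> n1
  n1 = 0\{a}\{b} → ∅
Trace ⟨b⟩ through P, begin at {m0}:
  after b @ step 1: {m2}
  — P admits the full trace.
Trace ⟨b⟩ through Q, begin at {n0}:
  after b @ step 1: no successor for Q

traces(P) ≠ traces(Q) — witness ⟨b⟩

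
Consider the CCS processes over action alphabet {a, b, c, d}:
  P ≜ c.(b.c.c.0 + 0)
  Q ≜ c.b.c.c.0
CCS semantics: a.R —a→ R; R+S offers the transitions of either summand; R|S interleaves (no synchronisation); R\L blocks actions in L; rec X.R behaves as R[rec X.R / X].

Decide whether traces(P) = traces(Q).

trace-equivalent

LTS(P): 5 reachable states
  s0 = c.(b.c.c.0 + 0) | =c=> s1
  s1 = b.c.c.0 + 0 | =b=> s2
  s2 = c.c.0 | =c=> s3
  s3 = c.0 | =c=> s4
  s4 = 0 | ∅
LTS(Q): 5 reachable states
  t0 = c.b.c.c.0 | =c=> t1
  t1 = b.c.c.0 | =b=> t2
  t2 = c.c.0 | =c=> t3
  t3 = c.0 | =c=> t4
  t4 = 0 | ∅
Partition-refinement fixed point:
  B0 = {s0, t0}
  B1 = {s1, t1}
  B2 = {s2, t2}
  B3 = {s3, t3}
  B4 = {s4, t4}
s0 ∈ B0, t0 ∈ B0 → same block
Bisimilar ⇒ trace-equivalent.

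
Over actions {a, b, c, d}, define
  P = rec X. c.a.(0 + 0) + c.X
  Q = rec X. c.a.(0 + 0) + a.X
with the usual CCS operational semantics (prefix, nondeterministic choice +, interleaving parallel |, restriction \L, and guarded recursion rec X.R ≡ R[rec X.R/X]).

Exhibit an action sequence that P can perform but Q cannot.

P's transition system — 3 states:
  m0 = rec X. c.a.(0 + 0) + c.X has moves =c=> m0, =c=> m1
  m1 = a.(0 + 0) has moves =a=> m2
  m2 = 0 + 0 has moves deadlocked
Q's transition system — 3 states:
  n0 = rec X. c.a.(0 + 0) + a.X has moves =a=> n0, =c=> n1
  n1 = a.(0 + 0) has moves =a=> n2
  n2 = 0 + 0 has moves deadlocked
Trace ⟨cc⟩ through P, begin at {m0}:
  after c @ step 1: {m0, m1}
  after c @ step 2: {m0, m1}
  ✓ P
Trace ⟨cc⟩ through Q, begin at {n0}:
  after c @ step 1: {n1}
  after c @ step 2: ∅  — Q cannot continue

cc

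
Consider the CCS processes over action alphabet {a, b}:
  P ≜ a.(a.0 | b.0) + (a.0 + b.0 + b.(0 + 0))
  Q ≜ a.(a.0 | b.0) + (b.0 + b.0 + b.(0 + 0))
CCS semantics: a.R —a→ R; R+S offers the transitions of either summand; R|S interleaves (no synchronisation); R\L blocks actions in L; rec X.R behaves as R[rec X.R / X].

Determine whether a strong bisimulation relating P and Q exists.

P's transition system — 7 states:
  s0 = a.(a.0 | b.0) + (a.0 + b.0 + b.(0 + 0)) | -a-> s1, -a-> s2, -b-> s1, -b-> s3
  s1 = 0 | stopped
  s2 = a.0 | b.0 | -a-> s4, -b-> s5
  s3 = 0 + 0 | stopped
  s4 = 0 | b.0 | -b-> s6
  s5 = a.0 | 0 | -a-> s6
  s6 = 0 | 0 | stopped
Q's transition system — 7 states:
  t0 = a.(a.0 | b.0) + (b.0 + b.0 + b.(0 + 0)) | -a-> t1, -b-> t2, -b-> t3
  t1 = a.0 | b.0 | -a-> t4, -b-> t5
  t2 = 0 | stopped
  t3 = 0 + 0 | stopped
  t4 = 0 | b.0 | -b-> t6
  t5 = a.0 | 0 | -a-> t6
  t6 = 0 | 0 | stopped
Partition-refinement fixed point:
  B0 = {s0}
  B1 = {s1, s3, s6, t2, t3, t6}
  B2 = {s2, t1}
  B3 = {s4, t4}
  B4 = {s5, t5}
  B5 = {t0}
s0 ∈ B0, t0 ∈ B5 → different blocks

not bisimilar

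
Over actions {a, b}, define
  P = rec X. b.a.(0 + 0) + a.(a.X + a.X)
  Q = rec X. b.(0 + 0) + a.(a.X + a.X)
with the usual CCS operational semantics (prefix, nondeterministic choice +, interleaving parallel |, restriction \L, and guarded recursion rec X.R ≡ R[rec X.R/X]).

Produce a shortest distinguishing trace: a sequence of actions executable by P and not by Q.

P's transition system — 4 states:
  u0 = rec X. b.a.(0 + 0) + a.(a.X + a.X) has moves --a--▸ u1, --b--▸ u2
  u1 = a.(rec X. b.a.(0 + 0) + a.(a.X + a.X)) + a.(rec X. b.a.(0 + 0) + a.(a.X + a.X)) has moves --a--▸ u0
  u2 = a.(0 + 0) has moves --a--▸ u3
  u3 = 0 + 0 has moves ∅
Q's transition system — 3 states:
  v0 = rec X. b.(0 + 0) + a.(a.X + a.X) has moves --a--▸ v1, --b--▸ v2
  v1 = a.(rec X. b.(0 + 0) + a.(a.X + a.X)) + a.(rec X. b.(0 + 0) + a.(a.X + a.X)) has moves --a--▸ v0
  v2 = 0 + 0 has moves ∅
Run σ = ⟨ba⟩ on P: start {u0}
  step 1 (b): {u2}
  step 2 (a): {u3}
  P completes σ.
Run σ = ⟨ba⟩ on Q: start {v0}
  step 1 (b): {v2}
  step 2 (a): ∅ (Q stuck)

ba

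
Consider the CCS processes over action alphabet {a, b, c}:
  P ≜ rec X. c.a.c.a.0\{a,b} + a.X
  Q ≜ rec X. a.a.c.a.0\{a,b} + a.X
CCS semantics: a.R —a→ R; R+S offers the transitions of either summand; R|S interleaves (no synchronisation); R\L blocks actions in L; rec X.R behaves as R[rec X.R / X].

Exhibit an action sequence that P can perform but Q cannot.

c

Reachable graph of P (5 states):
  p0 = rec X. c.a.c.a.0\{a,b} + a.X ⊢ ··a··> p0, ··c··> p1
  p1 = a.c.a.0\{a,b} ⊢ ··a··> p2
  p2 = c.a.0\{a,b} ⊢ ··c··> p3
  p3 = a.0\{a,b} ⊢ ··a··> p4
  p4 = 0\{a,b} ⊢ stopped
Reachable graph of Q (5 states):
  q0 = rec X. a.a.c.a.0\{a,b} + a.X ⊢ ··a··> q0, ··a··> q1
  q1 = a.c.a.0\{a,b} ⊢ ··a··> q2
  q2 = c.a.0\{a,b} ⊢ ··c··> q3
  q3 = a.0\{a,b} ⊢ ··a··> q4
  q4 = 0\{a,b} ⊢ stopped
Run σ = ⟨c⟩ on P: start {p0}
  step 1 (c): {p1}
  — P admits the full trace.
Run σ = ⟨c⟩ on Q: start {q0}
  step 1 (c): ∅  — Q cannot continue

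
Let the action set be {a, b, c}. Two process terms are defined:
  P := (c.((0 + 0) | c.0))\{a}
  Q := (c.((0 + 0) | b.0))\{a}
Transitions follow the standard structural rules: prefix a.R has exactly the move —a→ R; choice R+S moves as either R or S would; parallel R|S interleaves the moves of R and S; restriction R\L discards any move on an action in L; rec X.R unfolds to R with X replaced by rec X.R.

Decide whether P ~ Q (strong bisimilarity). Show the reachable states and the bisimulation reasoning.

P ≁ Q

Reachable graph of P (3 states):
  p0 = (c.((0 + 0) | c.0))\{a} → ··c··> p1
  p1 = ((0 + 0) | c.0)\{a} → ··c··> p2
  p2 = ((0 + 0) | 0)\{a} → ·
Reachable graph of Q (3 states):
  q0 = (c.((0 + 0) | b.0))\{a} → ··c··> q1
  q1 = ((0 + 0) | b.0)\{a} → ··b··> q2
  q2 = ((0 + 0) | 0)\{a} → ·
Coarsest stable partition (strong bisimilarity classes):
  B0 = {p0}
  B1 = {p1}
  B2 = {p2, q2}
  B3 = {q0}
  B4 = {q1}
p0 ∈ B0, q0 ∈ B3 → different blocks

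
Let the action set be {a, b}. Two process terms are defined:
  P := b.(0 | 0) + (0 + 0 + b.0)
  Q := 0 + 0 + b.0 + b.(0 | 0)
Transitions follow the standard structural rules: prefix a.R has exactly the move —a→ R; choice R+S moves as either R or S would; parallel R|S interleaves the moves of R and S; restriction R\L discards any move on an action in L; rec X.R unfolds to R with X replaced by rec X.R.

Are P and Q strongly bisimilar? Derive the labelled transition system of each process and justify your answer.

bisimilar

P's transition system — 3 states:
  p0 = b.(0 | 0) + (0 + 0 + b.0) ⊢ —b→ p1, —b→ p2
  p1 = 0 ⊢ ∅
  p2 = 0 | 0 ⊢ ∅
Q's transition system — 3 states:
  q0 = 0 + 0 + b.0 + b.(0 | 0) ⊢ —b→ q1, —b→ q2
  q1 = 0 ⊢ ∅
  q2 = 0 | 0 ⊢ ∅
Bisimilarity quotient blocks:
  B0 = {p0, q0}
  B1 = {p1, p2, q1, q2}
p0 ∈ B0, q0 ∈ B0 → same block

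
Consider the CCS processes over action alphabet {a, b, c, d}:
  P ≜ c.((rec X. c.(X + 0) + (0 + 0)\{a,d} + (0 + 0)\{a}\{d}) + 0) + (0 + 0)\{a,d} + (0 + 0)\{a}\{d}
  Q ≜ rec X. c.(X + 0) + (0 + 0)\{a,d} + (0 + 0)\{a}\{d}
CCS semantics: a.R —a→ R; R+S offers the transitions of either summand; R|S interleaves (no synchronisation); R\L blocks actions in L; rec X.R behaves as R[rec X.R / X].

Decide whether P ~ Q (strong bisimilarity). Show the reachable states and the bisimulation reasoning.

bisimilar

LTS(P): 2 reachable states
  m0 = c.((rec X. c.(X + 0) + (0 + 0)\{a,d} + (0 + 0)\{a}\{d}) + 0) + (0 + 0)\{a,d} + (0 + 0)\{a}\{d} :: -c-> m1
  m1 = (rec X. c.(X + 0) + (0 + 0)\{a,d} + (0 + 0)\{a}\{d}) + 0 :: -c-> m1
LTS(Q): 2 reachable states
  n0 = rec X. c.(X + 0) + (0 + 0)\{a,d} + (0 + 0)\{a}\{d} :: -c-> n1
  n1 = (rec X. c.(X + 0) + (0 + 0)\{a,d} + (0 + 0)\{a}\{d}) + 0 :: -c-> n1
Bisimilarity quotient blocks:
  B0 = {m0, m1, n0, n1}
m0 ∈ B0, n0 ∈ B0 → same block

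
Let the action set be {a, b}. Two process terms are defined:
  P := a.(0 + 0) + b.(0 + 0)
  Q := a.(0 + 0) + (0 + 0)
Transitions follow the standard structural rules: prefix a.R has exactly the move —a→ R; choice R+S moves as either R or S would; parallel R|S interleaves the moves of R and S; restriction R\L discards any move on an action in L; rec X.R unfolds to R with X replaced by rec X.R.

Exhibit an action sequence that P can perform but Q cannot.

b

LTS(P): 2 reachable states
  u0 = a.(0 + 0) + b.(0 + 0) → ··a··> u1, ··b··> u1
  u1 = 0 + 0 → ∅
LTS(Q): 2 reachable states
  v0 = a.(0 + 0) + (0 + 0) → ··a··> v1
  v1 = 0 + 0 → ∅
Run σ = ⟨b⟩ on P: start {u0}
  step 1 (b): {u1}
  P completes σ.
Run σ = ⟨b⟩ on Q: start {v0}
  step 1 (b): ∅  — Q cannot continue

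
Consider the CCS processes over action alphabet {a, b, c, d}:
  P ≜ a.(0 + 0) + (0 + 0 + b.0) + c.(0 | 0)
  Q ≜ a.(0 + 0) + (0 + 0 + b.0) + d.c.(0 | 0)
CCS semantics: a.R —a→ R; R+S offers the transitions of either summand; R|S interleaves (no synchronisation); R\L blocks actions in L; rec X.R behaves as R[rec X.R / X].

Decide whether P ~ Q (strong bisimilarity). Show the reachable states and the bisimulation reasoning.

LTS(P): 4 reachable states
  u0 = a.(0 + 0) + (0 + 0 + b.0) + c.(0 | 0) ⊢ —a→ u1, —b→ u2, —c→ u3
  u1 = 0 + 0 ⊢ stopped
  u2 = 0 ⊢ stopped
  u3 = 0 | 0 ⊢ stopped
LTS(Q): 5 reachable states
  v0 = a.(0 + 0) + (0 + 0 + b.0) + d.c.(0 | 0) ⊢ —a→ v1, —b→ v2, —d→ v3
  v1 = 0 + 0 ⊢ stopped
  v2 = 0 ⊢ stopped
  v3 = c.(0 | 0) ⊢ —c→ v4
  v4 = 0 | 0 ⊢ stopped
Partition-refinement fixed point:
  B0 = {u0}
  B1 = {u1, u2, u3, v1, v2, v4}
  B2 = {v0}
  B3 = {v3}
u0 ∈ B0, v0 ∈ B2 → different blocks

not bisimilar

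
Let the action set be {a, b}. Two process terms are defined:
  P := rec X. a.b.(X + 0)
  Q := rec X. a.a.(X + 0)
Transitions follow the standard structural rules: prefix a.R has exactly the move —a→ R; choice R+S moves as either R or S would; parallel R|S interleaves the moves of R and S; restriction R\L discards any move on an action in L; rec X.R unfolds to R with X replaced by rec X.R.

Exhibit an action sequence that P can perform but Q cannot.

P's transition system — 3 states:
  p0 = rec X. a.b.(X + 0) has moves =a=> p1
  p1 = b.((rec X. a.b.(X + 0)) + 0) has moves =b=> p2
  p2 = (rec X. a.b.(X + 0)) + 0 has moves =a=> p1
Q's transition system — 3 states:
  q0 = rec X. a.a.(X + 0) has moves =a=> q1
  q1 = a.((rec X. a.a.(X + 0)) + 0) has moves =a=> q2
  q2 = (rec X. a.a.(X + 0)) + 0 has moves =a=> q1
Run σ = ⟨ab⟩ on P: start {p0}
  [1] a ⇒ {p1}
  [2] b ⇒ {p2}
  P completes σ.
Run σ = ⟨ab⟩ on Q: start {q0}
  [1] a ⇒ {q1}
  [2] b ⇒ ∅  — Q cannot continue

ab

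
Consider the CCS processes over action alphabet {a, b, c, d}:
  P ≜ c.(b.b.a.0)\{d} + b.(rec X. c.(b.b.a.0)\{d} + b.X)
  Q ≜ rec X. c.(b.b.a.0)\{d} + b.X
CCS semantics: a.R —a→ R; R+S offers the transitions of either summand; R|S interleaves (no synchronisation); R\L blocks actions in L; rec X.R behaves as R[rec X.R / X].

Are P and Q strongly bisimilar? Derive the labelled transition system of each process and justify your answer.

LTS(P): 6 reachable states
  s0 = c.(b.b.a.0)\{d} + b.(rec X. c.(b.b.a.0)\{d} + b.X) → --b--▸ s1, --c--▸ s2
  s1 = rec X. c.(b.b.a.0)\{d} + b.X → --b--▸ s1, --c--▸ s2
  s2 = (b.b.a.0)\{d} → --b--▸ s3
  s3 = (b.a.0)\{d} → --b--▸ s4
  s4 = (a.0)\{d} → --a--▸ s5
  s5 = 0\{d} → stopped
LTS(Q): 5 reachable states
  t0 = rec X. c.(b.b.a.0)\{d} + b.X → --b--▸ t0, --c--▸ t1
  t1 = (b.b.a.0)\{d} → --b--▸ t2
  t2 = (b.a.0)\{d} → --b--▸ t3
  t3 = (a.0)\{d} → --a--▸ t4
  t4 = 0\{d} → stopped
Coarsest stable partition (strong bisimilarity classes):
  B0 = {s0, s1, t0}
  B1 = {s2, t1}
  B2 = {s3, t2}
  B3 = {s4, t3}
  B4 = {s5, t4}
s0 ∈ B0, t0 ∈ B0 → same block

P ~ Q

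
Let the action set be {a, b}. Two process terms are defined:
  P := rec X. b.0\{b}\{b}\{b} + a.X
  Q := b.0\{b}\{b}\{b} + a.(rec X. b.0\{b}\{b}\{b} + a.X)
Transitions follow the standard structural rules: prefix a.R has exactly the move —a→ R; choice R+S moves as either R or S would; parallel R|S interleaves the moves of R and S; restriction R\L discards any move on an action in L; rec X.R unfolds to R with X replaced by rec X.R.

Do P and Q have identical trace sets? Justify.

LTS(P): 2 reachable states
  u0 = rec X. b.0\{b}\{b}\{b} + a.X → —a→ u0, —b→ u1
  u1 = 0\{b}\{b}\{b} → deadlocked
LTS(Q): 3 reachable states
  v0 = b.0\{b}\{b}\{b} + a.(rec X. b.0\{b}\{b}\{b} + a.X) → —a→ v1, —b→ v2
  v1 = rec X. b.0\{b}\{b}\{b} + a.X → —a→ v1, —b→ v2
  v2 = 0\{b}\{b}\{b} → deadlocked
Bisimilarity quotient blocks:
  B0 = {u0, v0, v1}
  B1 = {u1, v2}
u0 ∈ B0, v0 ∈ B0 → same block
Bisimilar ⇒ trace-equivalent.

trace-equivalent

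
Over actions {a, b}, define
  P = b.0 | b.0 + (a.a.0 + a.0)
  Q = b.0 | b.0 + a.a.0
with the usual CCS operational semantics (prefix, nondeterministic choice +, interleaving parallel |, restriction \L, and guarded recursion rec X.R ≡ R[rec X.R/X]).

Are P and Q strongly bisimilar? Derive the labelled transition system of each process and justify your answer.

P ≁ Q

LTS(P): 6 reachable states
  u0 = b.0 | b.0 + (a.a.0 + a.0) ⊢ =a=> u1, =a=> u2, =b=> u3, =b=> u4
  u1 = 0 ⊢ (no moves)
  u2 = a.0 ⊢ =a=> u1
  u3 = 0 | b.0 ⊢ =b=> u5
  u4 = b.0 | 0 ⊢ =b=> u5
  u5 = 0 | 0 ⊢ (no moves)
LTS(Q): 6 reachable states
  v0 = b.0 | b.0 + a.a.0 ⊢ =a=> v1, =b=> v2, =b=> v3
  v1 = a.0 ⊢ =a=> v4
  v2 = 0 | b.0 ⊢ =b=> v5
  v3 = b.0 | 0 ⊢ =b=> v5
  v4 = 0 ⊢ (no moves)
  v5 = 0 | 0 ⊢ (no moves)
Partition-refinement fixed point:
  B0 = {u0}
  B1 = {u3, u4, v2, v3}
  B2 = {u1, u5, v4, v5}
  B3 = {u2, v1}
  B4 = {v0}
u0 ∈ B0, v0 ∈ B4 → different blocks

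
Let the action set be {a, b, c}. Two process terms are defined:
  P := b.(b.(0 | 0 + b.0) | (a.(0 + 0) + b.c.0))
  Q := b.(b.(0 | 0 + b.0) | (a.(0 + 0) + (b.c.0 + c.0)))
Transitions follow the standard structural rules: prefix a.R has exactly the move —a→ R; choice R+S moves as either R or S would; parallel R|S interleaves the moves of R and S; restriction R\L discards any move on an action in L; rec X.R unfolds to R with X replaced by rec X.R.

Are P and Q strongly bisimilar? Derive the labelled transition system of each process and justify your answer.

NO

P's transition system — 13 states:
  p0 = b.(b.(0 | 0 + b.0) | (a.(0 + 0) + b.c.0)) ⊢ —b→ p1
  p1 = b.(0 | 0 + b.0) | (a.(0 + 0) + b.c.0) ⊢ —a→ p2, —b→ p3, —b→ p4
  p2 = b.(0 | 0 + b.0) | (0 + 0) ⊢ —b→ p5
  p3 = (0 | 0 + b.0) | (a.(0 + 0) + b.c.0) ⊢ —a→ p5, —b→ p6, —b→ p7
  p4 = b.(0 | 0 + b.0) | c.0 ⊢ —b→ p6, —c→ p8
  p5 = (0 | 0 + b.0) | (0 + 0) ⊢ —b→ p9
  p6 = (0 | 0 + b.0) | c.0 ⊢ —b→ p10, —c→ p11
  p7 = 0 | (a.(0 + 0) + b.c.0) ⊢ —a→ p9, —b→ p10
  p8 = b.(0 | 0 + b.0) | 0 ⊢ —b→ p11
  p9 = 0 | (0 + 0) ⊢ stopped
  p10 = 0 | c.0 ⊢ —c→ p12
  p11 = (0 | 0 + b.0) | 0 ⊢ —b→ p12
  p12 = 0 | 0 ⊢ stopped
Q's transition system — 13 states:
  q0 = b.(b.(0 | 0 + b.0) | (a.(0 + 0) + (b.c.0 + c.0))) ⊢ —b→ q1
  q1 = b.(0 | 0 + b.0) | (a.(0 + 0) + (b.c.0 + c.0)) ⊢ —a→ q2, —b→ q3, —b→ q4, —c→ q5
  q2 = b.(0 | 0 + b.0) | (0 + 0) ⊢ —b→ q6
  q3 = (0 | 0 + b.0) | (a.(0 + 0) + (b.c.0 + c.0)) ⊢ —a→ q6, —b→ q7, —b→ q8, —c→ q9
  q4 = b.(0 | 0 + b.0) | c.0 ⊢ —b→ q7, —c→ q5
  q5 = b.(0 | 0 + b.0) | 0 ⊢ —b→ q9
  q6 = (0 | 0 + b.0) | (0 + 0) ⊢ —b→ q10
  q7 = (0 | 0 + b.0) | c.0 ⊢ —b→ q11, —c→ q9
  q8 = 0 | (a.(0 + 0) + (b.c.0 + c.0)) ⊢ —a→ q10, —b→ q11, —c→ q12
  q9 = (0 | 0 + b.0) | 0 ⊢ —b→ q12
  q10 = 0 | (0 + 0) ⊢ stopped
  q11 = 0 | c.0 ⊢ —c→ q12
  q12 = 0 | 0 ⊢ stopped
Partition-refinement fixed point:
  B0 = {p0}
  B1 = {p1}
  B2 = {p4, q4}
  B3 = {p2, p8, q2, q5}
  B4 = {p11, p5, q6, q9}
  B5 = {p12, p9, q10, q12}
  B6 = {p6, q7}
  B7 = {p10, q11}
  B8 = {p3}
  B9 = {p7}
  B10 = {q0}
  B11 = {q1}
  B12 = {q3}
  B13 = {q8}
p0 ∈ B0, q0 ∈ B10 → different blocks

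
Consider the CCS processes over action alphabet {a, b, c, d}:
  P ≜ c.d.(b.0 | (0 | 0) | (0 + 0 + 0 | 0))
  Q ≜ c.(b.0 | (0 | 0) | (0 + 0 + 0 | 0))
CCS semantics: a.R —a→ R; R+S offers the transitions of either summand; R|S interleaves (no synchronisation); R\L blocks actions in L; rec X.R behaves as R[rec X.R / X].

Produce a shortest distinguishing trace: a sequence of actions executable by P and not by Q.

P's transition system — 4 states:
  u0 = c.d.(b.0 | (0 | 0) | (0 + 0 + 0 | 0)) → =c=> u1
  u1 = d.(b.0 | (0 | 0) | (0 + 0 + 0 | 0)) → =d=> u2
  u2 = b.0 | (0 | 0) | (0 + 0 + 0 | 0) → =b=> u3
  u3 = 0 | (0 | 0) | (0 + 0 + 0 | 0) → deadlocked
Q's transition system — 3 states:
  v0 = c.(b.0 | (0 | 0) | (0 + 0 + 0 | 0)) → =c=> v1
  v1 = b.0 | (0 | 0) | (0 + 0 + 0 | 0) → =b=> v2
  v2 = 0 | (0 | 0) | (0 + 0 + 0 | 0) → deadlocked
Run σ = ⟨cd⟩ on P: start {u0}
  [1] c ⇒ {u1}
  [2] d ⇒ {u2}
  — P admits the full trace.
Run σ = ⟨cd⟩ on Q: start {v0}
  [1] c ⇒ {v1}
  [2] d ⇒ ∅  — Q cannot continue

cd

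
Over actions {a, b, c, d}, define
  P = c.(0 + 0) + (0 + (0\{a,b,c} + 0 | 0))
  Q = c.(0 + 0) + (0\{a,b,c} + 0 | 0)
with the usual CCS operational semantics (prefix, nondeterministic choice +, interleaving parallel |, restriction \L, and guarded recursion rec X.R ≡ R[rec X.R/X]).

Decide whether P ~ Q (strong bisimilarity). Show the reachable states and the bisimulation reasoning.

P ~ Q

Reachable graph of P (2 states):
  s0 = c.(0 + 0) + (0 + (0\{a,b,c} + 0 | 0)) | ··c··> s1
  s1 = 0 + 0 | stopped
Reachable graph of Q (2 states):
  t0 = c.(0 + 0) + (0\{a,b,c} + 0 | 0) | ··c··> t1
  t1 = 0 + 0 | stopped
Coarsest stable partition (strong bisimilarity classes):
  B0 = {s0, t0}
  B1 = {s1, t1}
s0 ∈ B0, t0 ∈ B0 → same block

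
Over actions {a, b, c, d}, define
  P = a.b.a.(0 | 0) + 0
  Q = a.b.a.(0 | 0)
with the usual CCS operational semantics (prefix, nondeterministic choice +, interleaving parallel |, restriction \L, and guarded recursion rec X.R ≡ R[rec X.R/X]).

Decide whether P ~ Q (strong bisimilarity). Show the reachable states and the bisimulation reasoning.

bisimilar

Reachable graph of P (4 states):
  p0 = a.b.a.(0 | 0) + 0 ⊢ -a-> p1
  p1 = b.a.(0 | 0) ⊢ -b-> p2
  p2 = a.(0 | 0) ⊢ -a-> p3
  p3 = 0 | 0 ⊢ deadlocked
Reachable graph of Q (4 states):
  q0 = a.b.a.(0 | 0) ⊢ -a-> q1
  q1 = b.a.(0 | 0) ⊢ -b-> q2
  q2 = a.(0 | 0) ⊢ -a-> q3
  q3 = 0 | 0 ⊢ deadlocked
Coarsest stable partition (strong bisimilarity classes):
  B0 = {p0, q0}
  B1 = {p1, q1}
  B2 = {p2, q2}
  B3 = {p3, q3}
p0 ∈ B0, q0 ∈ B0 → same block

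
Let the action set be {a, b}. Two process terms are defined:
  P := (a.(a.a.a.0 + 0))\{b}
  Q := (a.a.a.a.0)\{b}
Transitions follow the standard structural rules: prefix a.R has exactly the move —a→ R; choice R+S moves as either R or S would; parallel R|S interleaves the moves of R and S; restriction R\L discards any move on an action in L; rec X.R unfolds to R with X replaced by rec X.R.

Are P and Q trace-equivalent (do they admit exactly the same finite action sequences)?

P's transition system — 5 states:
  s0 = (a.(a.a.a.0 + 0))\{b} :: —a→ s1
  s1 = (a.a.a.0 + 0)\{b} :: —a→ s2
  s2 = (a.a.0)\{b} :: —a→ s3
  s3 = (a.0)\{b} :: —a→ s4
  s4 = 0\{b} :: ∅
Q's transition system — 5 states:
  t0 = (a.a.a.a.0)\{b} :: —a→ t1
  t1 = (a.a.a.0)\{b} :: —a→ t2
  t2 = (a.a.0)\{b} :: —a→ t3
  t3 = (a.0)\{b} :: —a→ t4
  t4 = 0\{b} :: ∅
Partition-refinement fixed point:
  B0 = {s0, t0}
  B1 = {s1, t1}
  B2 = {s2, t2}
  B3 = {s3, t3}
  B4 = {s4, t4}
s0 ∈ B0, t0 ∈ B0 → same block
Bisimilar ⇒ trace-equivalent.

YES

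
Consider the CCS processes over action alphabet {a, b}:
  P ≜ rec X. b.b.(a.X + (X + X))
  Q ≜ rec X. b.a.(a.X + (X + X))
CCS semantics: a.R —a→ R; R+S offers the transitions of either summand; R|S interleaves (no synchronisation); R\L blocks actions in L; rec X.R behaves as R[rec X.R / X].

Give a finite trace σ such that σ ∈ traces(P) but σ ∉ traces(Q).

LTS(P): 3 reachable states
  m0 = rec X. b.b.(a.X + (X + X)) | --b--▸ m1
  m1 = b.(a.(rec X. b.b.(a.X + (X + X))) + ((rec X. b.b.(a.X + (X + X))) + (rec X. b.b.(a.X + (X + X))))) | --b--▸ m2
  m2 = a.(rec X. b.b.(a.X + (X + X))) + ((rec X. b.b.(a.X + (X + X))) + (rec X. b.b.(a.X + (X + X)))) | --a--▸ m0, --b--▸ m1
LTS(Q): 3 reachable states
  n0 = rec X. b.a.(a.X + (X + X)) | --b--▸ n1
  n1 = a.(a.(rec X. b.a.(a.X + (X + X))) + ((rec X. b.a.(a.X + (X + X))) + (rec X. b.a.(a.X + (X + X))))) | --a--▸ n2
  n2 = a.(rec X. b.a.(a.X + (X + X))) + ((rec X. b.a.(a.X + (X + X))) + (rec X. b.a.(a.X + (X + X)))) | --a--▸ n0, --b--▸ n1
Run σ = ⟨bb⟩ on P: start {m0}
  step 1 (b): {m1}
  step 2 (b): {m2}
  P completes σ.
Run σ = ⟨bb⟩ on Q: start {n0}
  step 1 (b): {n1}
  step 2 (b): no successor for Q

bb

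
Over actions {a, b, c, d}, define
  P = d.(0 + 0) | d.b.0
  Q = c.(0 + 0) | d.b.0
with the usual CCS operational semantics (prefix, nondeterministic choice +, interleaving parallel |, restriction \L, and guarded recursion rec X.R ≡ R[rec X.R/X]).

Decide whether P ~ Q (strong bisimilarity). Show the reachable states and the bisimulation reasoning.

P ≁ Q

P's transition system — 6 states:
  u0 = d.(0 + 0) | d.b.0 :: -d-> u1, -d-> u2
  u1 = (0 + 0) | d.b.0 :: -d-> u3
  u2 = d.(0 + 0) | b.0 :: -b-> u4, -d-> u3
  u3 = (0 + 0) | b.0 :: -b-> u5
  u4 = d.(0 + 0) | 0 :: -d-> u5
  u5 = (0 + 0) | 0 :: (no moves)
Q's transition system — 6 states:
  v0 = c.(0 + 0) | d.b.0 :: -c-> v1, -d-> v2
  v1 = (0 + 0) | d.b.0 :: -d-> v3
  v2 = c.(0 + 0) | b.0 :: -b-> v4, -c-> v3
  v3 = (0 + 0) | b.0 :: -b-> v5
  v4 = c.(0 + 0) | 0 :: -c-> v5
  v5 = (0 + 0) | 0 :: (no moves)
Bisimilarity quotient blocks:
  B0 = {u0}
  B1 = {u2}
  B2 = {u4}
  B3 = {u5, v5}
  B4 = {u3, v3}
  B5 = {u1, v1}
  B6 = {v0}
  B7 = {v2}
  B8 = {v4}
u0 ∈ B0, v0 ∈ B6 → different blocks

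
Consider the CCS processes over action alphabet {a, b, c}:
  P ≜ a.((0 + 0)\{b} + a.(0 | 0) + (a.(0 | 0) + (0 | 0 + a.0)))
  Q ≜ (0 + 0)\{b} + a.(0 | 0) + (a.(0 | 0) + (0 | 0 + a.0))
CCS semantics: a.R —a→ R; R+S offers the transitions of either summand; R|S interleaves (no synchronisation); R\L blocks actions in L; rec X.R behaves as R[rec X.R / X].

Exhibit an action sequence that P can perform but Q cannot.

aa

Reachable graph of P (4 states):
  p0 = a.((0 + 0)\{b} + a.(0 | 0) + (a.(0 | 0) + (0 | 0 + a.0))) has moves —a→ p1
  p1 = (0 + 0)\{b} + a.(0 | 0) + (a.(0 | 0) + (0 | 0 + a.0)) has moves —a→ p2, —a→ p3
  p2 = 0 has moves (no moves)
  p3 = 0 | 0 has moves (no moves)
Reachable graph of Q (3 states):
  q0 = (0 + 0)\{b} + a.(0 | 0) + (a.(0 | 0) + (0 | 0 + a.0)) has moves —a→ q1, —a→ q2
  q1 = 0 has moves (no moves)
  q2 = 0 | 0 has moves (no moves)
Trace ⟨aa⟩ through P, begin at {p0}:
  step 1 (a): {p1}
  step 2 (a): {p2, p3}
  P completes σ.
Trace ⟨aa⟩ through Q, begin at {q0}:
  step 1 (a): {q1, q2}
  step 2 (a): ∅ (Q stuck)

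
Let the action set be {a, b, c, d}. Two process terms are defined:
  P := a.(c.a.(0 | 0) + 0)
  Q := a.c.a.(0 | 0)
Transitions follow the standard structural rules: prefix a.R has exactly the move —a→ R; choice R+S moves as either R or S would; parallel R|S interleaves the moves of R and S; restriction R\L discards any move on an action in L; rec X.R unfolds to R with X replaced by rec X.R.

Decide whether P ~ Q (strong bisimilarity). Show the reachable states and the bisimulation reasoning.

Reachable graph of P (4 states):
  s0 = a.(c.a.(0 | 0) + 0) has moves —a→ s1
  s1 = c.a.(0 | 0) + 0 has moves —c→ s2
  s2 = a.(0 | 0) has moves —a→ s3
  s3 = 0 | 0 has moves ·
Reachable graph of Q (4 states):
  t0 = a.c.a.(0 | 0) has moves —a→ t1
  t1 = c.a.(0 | 0) has moves —c→ t2
  t2 = a.(0 | 0) has moves —a→ t3
  t3 = 0 | 0 has moves ·
Partition-refinement fixed point:
  B0 = {s0, t0}
  B1 = {s1, t1}
  B2 = {s2, t2}
  B3 = {s3, t3}
s0 ∈ B0, t0 ∈ B0 → same block

YES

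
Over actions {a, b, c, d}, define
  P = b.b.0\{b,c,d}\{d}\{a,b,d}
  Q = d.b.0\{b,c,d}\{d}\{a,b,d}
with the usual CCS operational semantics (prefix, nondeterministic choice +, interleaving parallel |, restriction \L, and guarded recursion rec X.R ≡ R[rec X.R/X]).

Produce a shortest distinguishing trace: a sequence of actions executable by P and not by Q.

Reachable graph of P (3 states):
  p0 = b.b.0\{b,c,d}\{d}\{a,b,d} | =b=> p1
  p1 = b.0\{b,c,d}\{d}\{a,b,d} | =b=> p2
  p2 = 0\{b,c,d}\{d}\{a,b,d} | (no moves)
Reachable graph of Q (3 states):
  q0 = d.b.0\{b,c,d}\{d}\{a,b,d} | =d=> q1
  q1 = b.0\{b,c,d}\{d}\{a,b,d} | =b=> q2
  q2 = 0\{b,c,d}\{d}\{a,b,d} | (no moves)
Run σ = ⟨b⟩ on P: start {p0}
  [1] b ⇒ {p1}
  — P admits the full trace.
Run σ = ⟨b⟩ on Q: start {q0}
  [1] b ⇒ no successor for Q

b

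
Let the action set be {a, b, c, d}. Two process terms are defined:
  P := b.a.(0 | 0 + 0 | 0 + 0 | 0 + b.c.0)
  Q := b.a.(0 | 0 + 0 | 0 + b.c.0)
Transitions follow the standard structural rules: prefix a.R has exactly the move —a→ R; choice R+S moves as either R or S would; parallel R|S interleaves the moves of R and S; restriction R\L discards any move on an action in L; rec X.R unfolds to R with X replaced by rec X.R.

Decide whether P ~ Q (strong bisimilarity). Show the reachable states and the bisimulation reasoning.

YES

LTS(P): 5 reachable states
  m0 = b.a.(0 | 0 + 0 | 0 + 0 | 0 + b.c.0) has moves --b--▸ m1
  m1 = a.(0 | 0 + 0 | 0 + 0 | 0 + b.c.0) has moves --a--▸ m2
  m2 = 0 | 0 + 0 | 0 + 0 | 0 + b.c.0 has moves --b--▸ m3
  m3 = c.0 has moves --c--▸ m4
  m4 = 0 has moves stopped
LTS(Q): 5 reachable states
  n0 = b.a.(0 | 0 + 0 | 0 + b.c.0) has moves --b--▸ n1
  n1 = a.(0 | 0 + 0 | 0 + b.c.0) has moves --a--▸ n2
  n2 = 0 | 0 + 0 | 0 + b.c.0 has moves --b--▸ n3
  n3 = c.0 has moves --c--▸ n4
  n4 = 0 has moves stopped
Bisimilarity quotient blocks:
  B0 = {m0, n0}
  B1 = {m1, n1}
  B2 = {m2, n2}
  B3 = {m3, n3}
  B4 = {m4, n4}
m0 ∈ B0, n0 ∈ B0 → same block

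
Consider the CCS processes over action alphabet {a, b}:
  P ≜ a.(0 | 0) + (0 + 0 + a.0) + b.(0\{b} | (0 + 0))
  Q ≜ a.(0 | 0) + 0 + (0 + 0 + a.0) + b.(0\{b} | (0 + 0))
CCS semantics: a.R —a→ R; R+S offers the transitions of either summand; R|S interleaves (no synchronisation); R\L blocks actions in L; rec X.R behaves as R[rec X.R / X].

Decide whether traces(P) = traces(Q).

trace-equivalent

Reachable graph of P (4 states):
  p0 = a.(0 | 0) + (0 + 0 + a.0) + b.(0\{b} | (0 + 0)) → -a-> p1, -a-> p2, -b-> p3
  p1 = 0 → ·
  p2 = 0 | 0 → ·
  p3 = 0\{b} | (0 + 0) → ·
Reachable graph of Q (4 states):
  q0 = a.(0 | 0) + 0 + (0 + 0 + a.0) + b.(0\{b} | (0 + 0)) → -a-> q1, -a-> q2, -b-> q3
  q1 = 0 → ·
  q2 = 0 | 0 → ·
  q3 = 0\{b} | (0 + 0) → ·
Partition-refinement fixed point:
  B0 = {p0, q0}
  B1 = {p1, p2, p3, q1, q2, q3}
p0 ∈ B0, q0 ∈ B0 → same block
Bisimilar ⇒ trace-equivalent.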